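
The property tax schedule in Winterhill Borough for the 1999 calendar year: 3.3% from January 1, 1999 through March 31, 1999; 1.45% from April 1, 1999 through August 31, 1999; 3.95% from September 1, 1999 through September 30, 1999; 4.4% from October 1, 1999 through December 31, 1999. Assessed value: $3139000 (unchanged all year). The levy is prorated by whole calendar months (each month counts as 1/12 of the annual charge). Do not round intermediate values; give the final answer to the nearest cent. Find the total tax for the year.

January 1 – March 31, 1999: 3 months at 3.3% → $3139000 × 3.3% × 3/12 = $25896.7500
April 1 – August 31, 1999: 5 months at 1.45% → $3139000 × 1.45% × 5/12 = $18964.7917
September 1 – September 30, 1999: 1 month at 3.95% → $3139000 × 3.95% × 1/12 = $10332.5417
October 1 – December 31, 1999: 3 months at 4.4% → $3139000 × 4.4% × 3/12 = $34529.0000
Total = $89723.0833

$89723.08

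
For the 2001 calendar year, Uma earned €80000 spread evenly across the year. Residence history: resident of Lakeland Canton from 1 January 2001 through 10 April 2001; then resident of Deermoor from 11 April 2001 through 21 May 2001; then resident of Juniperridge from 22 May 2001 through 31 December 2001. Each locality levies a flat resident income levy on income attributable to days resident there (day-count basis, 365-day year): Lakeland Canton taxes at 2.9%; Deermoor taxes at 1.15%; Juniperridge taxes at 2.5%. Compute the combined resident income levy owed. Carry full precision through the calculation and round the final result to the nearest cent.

Lakeland Canton, 1 January – 10 April 2001: 100 days → €80000 × 2.9% × 100/365 = €635.6164
Deermoor, 11 April – 21 May 2001: 41 days → €80000 × 1.15% × 41/365 = €103.3425
Juniperridge, 22 May – 31 December 2001: 224 days → €80000 × 2.5% × 224/365 = €1227.3973
Total = €1966.3562

€1966.36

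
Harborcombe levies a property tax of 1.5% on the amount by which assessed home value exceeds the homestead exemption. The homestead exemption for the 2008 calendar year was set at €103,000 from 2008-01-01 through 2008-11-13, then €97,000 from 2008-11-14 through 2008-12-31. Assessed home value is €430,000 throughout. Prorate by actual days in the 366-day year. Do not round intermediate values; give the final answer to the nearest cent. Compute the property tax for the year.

€4,916.80

2008-01-01 to 2008-11-13: 318 days, exemption €103,000 → (€430,000 − €103,000) × 1.5% × 318/366 = €4,261.7213
2008-11-14 to 2008-12-31: 48 days, exemption €97,000 → (€430,000 − €97,000) × 1.5% × 48/366 = €655.0820
Total = €4,916.8033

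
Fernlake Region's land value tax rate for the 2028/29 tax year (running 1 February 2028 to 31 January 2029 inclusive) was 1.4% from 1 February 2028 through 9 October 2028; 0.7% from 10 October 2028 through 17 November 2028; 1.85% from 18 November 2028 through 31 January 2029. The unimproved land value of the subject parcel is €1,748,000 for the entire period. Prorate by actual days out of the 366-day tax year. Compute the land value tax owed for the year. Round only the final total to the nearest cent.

€24,780.05

1 February – 9 October 2028: 252 days at 1.4% → €1,748,000 × 1.4% × 252/366 = €16,849.5738
10 October – 17 November 2028: 39 days at 0.7% → €1,748,000 × 0.7% × 39/366 = €1,303.8361
18 November 2028 – 31 January 2029: 75 days at 1.85% → €1,748,000 × 1.85% × 75/366 = €6,626.6393
Total = €24,780.0492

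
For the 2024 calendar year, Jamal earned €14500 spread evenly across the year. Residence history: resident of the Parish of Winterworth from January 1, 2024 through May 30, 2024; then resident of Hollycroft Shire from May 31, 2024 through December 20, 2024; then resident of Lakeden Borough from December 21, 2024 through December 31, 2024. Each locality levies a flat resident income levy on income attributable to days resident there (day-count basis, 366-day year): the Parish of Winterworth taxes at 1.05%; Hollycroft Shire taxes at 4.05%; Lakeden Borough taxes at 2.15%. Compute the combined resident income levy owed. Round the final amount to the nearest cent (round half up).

The Parish of Winterworth, January 1 – May 30, 2024: 151 days → €14500 × 1.05% × 151/366 = €62.8135
Hollycroft Shire, May 31 – December 20, 2024: 204 days → €14500 × 4.05% × 204/366 = €327.3197
Lakeden Borough, December 21 – December 31, 2024: 11 days → €14500 × 2.15% × 11/366 = €9.3695
Total = €399.5027

€399.50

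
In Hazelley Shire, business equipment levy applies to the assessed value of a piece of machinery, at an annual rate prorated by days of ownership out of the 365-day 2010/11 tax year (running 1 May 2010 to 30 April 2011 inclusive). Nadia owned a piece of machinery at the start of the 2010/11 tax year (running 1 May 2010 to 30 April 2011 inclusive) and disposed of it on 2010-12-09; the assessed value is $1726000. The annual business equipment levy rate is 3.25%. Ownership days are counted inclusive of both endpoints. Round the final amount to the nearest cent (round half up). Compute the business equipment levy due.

Days held (2010-05-01 to 2010-12-09): 223 out of 365
Tax = $1726000 × 3.25% × 223/365 = $34271.7397

$34271.74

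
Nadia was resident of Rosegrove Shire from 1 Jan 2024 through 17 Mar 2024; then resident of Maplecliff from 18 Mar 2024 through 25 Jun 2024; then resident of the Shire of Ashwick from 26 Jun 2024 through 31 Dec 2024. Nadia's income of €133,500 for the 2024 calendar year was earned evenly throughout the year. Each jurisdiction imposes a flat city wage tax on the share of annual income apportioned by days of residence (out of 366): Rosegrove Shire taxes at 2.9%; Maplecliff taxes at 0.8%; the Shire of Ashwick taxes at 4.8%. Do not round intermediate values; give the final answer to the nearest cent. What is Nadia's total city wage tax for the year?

€4,415.35

Rosegrove Shire, 1 Jan – 17 Mar 2024: 77 days → €133,500 × 2.9% × 77/366 = €814.4959
Maplecliff, 18 Mar – 25 Jun 2024: 100 days → €133,500 × 0.8% × 100/366 = €291.8033
The Shire of Ashwick, 26 Jun – 31 Dec 2024: 189 days → €133,500 × 4.8% × 189/366 = €3,309.0492
Total = €4,415.3484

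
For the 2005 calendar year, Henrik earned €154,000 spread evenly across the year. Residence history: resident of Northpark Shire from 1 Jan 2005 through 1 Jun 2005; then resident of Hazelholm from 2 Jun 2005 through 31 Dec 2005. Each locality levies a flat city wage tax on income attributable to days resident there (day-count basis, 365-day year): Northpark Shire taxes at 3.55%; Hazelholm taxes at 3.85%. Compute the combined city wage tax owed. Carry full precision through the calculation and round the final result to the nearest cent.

€5,736.61

Northpark Shire, 1 Jan – 1 Jun 2005: 152 days → €154,000 × 3.55% × 152/365 = €2,276.6685
Hazelholm, 2 Jun – 31 Dec 2005: 213 days → €154,000 × 3.85% × 213/365 = €3,459.9370
Total = €5,736.6055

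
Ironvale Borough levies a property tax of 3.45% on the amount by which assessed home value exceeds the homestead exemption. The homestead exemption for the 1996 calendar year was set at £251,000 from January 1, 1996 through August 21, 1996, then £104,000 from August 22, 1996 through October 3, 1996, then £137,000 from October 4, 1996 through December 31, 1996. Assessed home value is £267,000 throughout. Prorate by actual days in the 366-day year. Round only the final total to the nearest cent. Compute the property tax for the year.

January 1 – August 21, 1996: 234 days, exemption £251,000 → (£267,000 − £251,000) × 3.45% × 234/366 = £352.9180
August 22 – October 3, 1996: 43 days, exemption £104,000 → (£267,000 − £104,000) × 3.45% × 43/366 = £660.6844
October 4 – December 31, 1996: 89 days, exemption £137,000 → (£267,000 − £137,000) × 3.45% × 89/366 = £1,090.6148
Total = £2,104.2172

£2,104.22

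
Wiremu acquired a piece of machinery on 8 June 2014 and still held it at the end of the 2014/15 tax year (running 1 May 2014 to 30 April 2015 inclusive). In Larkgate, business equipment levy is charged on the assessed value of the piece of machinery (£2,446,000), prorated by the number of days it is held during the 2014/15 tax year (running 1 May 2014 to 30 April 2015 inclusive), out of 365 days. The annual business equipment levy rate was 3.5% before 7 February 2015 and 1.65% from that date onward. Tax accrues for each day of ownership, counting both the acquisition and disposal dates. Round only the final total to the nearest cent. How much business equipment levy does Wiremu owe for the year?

£66,407.22

8 June 2014 – 6 February 2015: 244 days at 3.5% → £2,446,000 × 3.5% × 244/365 = £57,229.6986
7 February – 30 April 2015: 83 days at 1.65% → £2,446,000 × 1.65% × 83/365 = £9,177.5260
Total = £66,407.2247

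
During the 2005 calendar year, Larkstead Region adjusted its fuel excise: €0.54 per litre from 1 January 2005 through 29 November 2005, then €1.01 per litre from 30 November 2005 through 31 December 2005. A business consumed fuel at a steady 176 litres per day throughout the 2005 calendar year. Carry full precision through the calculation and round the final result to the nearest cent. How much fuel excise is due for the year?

€37,336.64

1 January – 29 November 2005: 333 days × 176 litres/day = 58,608 litres at €0.54/litre → €31,648.32
30 November – 31 December 2005: 32 days × 176 litres/day = 5,632 litres at €1.01/litre → €5,688.32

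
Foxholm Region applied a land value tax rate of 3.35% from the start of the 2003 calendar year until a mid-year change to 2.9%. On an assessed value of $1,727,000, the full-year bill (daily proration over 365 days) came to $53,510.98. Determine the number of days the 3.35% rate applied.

Let d = days at the first rate; then 365 − d days at the second rate.
$1,727,000 × [3.35%·d + 2.9%·(365−d)] / 365 = $53,510.98
Solving gives d = 161, so the new rate took effect on 11 Jun 2003.

161 days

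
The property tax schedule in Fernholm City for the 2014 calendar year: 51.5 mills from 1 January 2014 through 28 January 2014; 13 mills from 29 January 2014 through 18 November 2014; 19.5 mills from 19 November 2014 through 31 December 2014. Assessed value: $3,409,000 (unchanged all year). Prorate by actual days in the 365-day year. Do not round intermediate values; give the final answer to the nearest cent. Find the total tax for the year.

1 January – 28 January 2014: 28 days at 51.5 mills → $3,409,000 × 5.15% × 28/365 = $13,467.8849
29 January – 18 November 2014: 294 days at 13 mills → $3,409,000 × 1.3% × 294/365 = $35,696.4329
19 November – 31 December 2014: 43 days at 19.5 mills → $3,409,000 × 1.95% × 43/365 = $7,831.3603
Total = $56,995.6781

$56,995.68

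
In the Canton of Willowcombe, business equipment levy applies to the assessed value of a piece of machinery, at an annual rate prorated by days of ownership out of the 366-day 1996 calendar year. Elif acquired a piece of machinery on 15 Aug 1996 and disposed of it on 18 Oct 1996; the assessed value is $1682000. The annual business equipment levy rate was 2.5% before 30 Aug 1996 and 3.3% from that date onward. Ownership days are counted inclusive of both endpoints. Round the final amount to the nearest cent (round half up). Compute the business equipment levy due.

15 Aug – 29 Aug 1996: 15 days at 2.5% → $1682000 × 2.5% × 15/366 = $1723.3607
30 Aug – 18 Oct 1996: 50 days at 3.3% → $1682000 × 3.3% × 50/366 = $7582.7869
Total = $9306.1475

$9306.15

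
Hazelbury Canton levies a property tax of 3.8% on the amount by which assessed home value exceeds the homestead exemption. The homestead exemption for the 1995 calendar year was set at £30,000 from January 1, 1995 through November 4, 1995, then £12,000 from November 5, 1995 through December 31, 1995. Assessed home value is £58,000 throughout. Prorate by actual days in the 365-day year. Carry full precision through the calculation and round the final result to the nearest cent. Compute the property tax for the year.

January 1 – November 4, 1995: 308 days, exemption £30,000 → (£58,000 − £30,000) × 3.8% × 308/365 = £897.8411
November 5 – December 31, 1995: 57 days, exemption £12,000 → (£58,000 − £12,000) × 3.8% × 57/365 = £272.9753
Total = £1,170.8164

£1,170.82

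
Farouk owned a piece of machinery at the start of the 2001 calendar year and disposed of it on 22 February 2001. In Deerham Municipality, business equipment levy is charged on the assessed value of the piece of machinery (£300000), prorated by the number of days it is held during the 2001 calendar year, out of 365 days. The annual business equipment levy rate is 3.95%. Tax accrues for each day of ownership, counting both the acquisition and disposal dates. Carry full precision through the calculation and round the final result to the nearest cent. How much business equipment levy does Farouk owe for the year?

£1720.68

Days held (1 January – 22 February 2001): 53 out of 365
Tax = £300000 × 3.95% × 53/365 = £1720.6849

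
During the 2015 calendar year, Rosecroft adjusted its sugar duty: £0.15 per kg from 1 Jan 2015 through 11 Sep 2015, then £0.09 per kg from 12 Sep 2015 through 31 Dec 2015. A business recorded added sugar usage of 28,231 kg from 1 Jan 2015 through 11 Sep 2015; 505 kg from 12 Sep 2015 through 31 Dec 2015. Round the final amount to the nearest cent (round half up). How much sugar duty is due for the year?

1 Jan – 11 Sep 2015: 28,231 kg at £0.15/kg → £4234.65
12 Sep – 31 Dec 2015: 505 kg at £0.09/kg → £45.45

£4280.10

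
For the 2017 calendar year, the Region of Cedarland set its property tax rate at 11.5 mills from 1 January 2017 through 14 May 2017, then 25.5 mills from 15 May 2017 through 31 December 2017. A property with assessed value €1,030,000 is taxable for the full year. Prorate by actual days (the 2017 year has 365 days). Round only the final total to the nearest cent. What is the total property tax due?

€20,971.08

1 January – 14 May 2017: 134 days at 11.5 mills → €1,030,000 × 1.15% × 134/365 = €4,348.5753
15 May – 31 December 2017: 231 days at 25.5 mills → €1,030,000 × 2.55% × 231/365 = €16,622.5068
Total = €20,971.0822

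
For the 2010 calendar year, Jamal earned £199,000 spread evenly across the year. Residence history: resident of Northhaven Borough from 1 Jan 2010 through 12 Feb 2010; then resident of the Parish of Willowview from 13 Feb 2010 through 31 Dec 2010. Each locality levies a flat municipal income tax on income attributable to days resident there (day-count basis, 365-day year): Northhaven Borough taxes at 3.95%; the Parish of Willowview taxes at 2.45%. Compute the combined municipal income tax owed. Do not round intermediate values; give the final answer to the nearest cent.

Northhaven Borough, 1 Jan – 12 Feb 2010: 43 days → £199,000 × 3.95% × 43/365 = £926.0315
The Parish of Willowview, 13 Feb – 31 Dec 2010: 322 days → £199,000 × 2.45% × 322/365 = £4,301.1260
Total = £5,227.1575

£5,227.16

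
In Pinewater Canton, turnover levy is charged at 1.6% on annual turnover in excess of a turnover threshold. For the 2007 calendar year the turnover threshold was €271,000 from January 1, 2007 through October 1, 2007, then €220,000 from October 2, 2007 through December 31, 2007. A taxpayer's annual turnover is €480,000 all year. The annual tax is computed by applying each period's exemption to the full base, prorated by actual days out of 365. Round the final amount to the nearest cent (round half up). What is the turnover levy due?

€3,547.44

January 1 – October 1, 2007: 274 days, exemption €271,000 → (€480,000 − €271,000) × 1.6% × 274/365 = €2,510.2904
October 2 – December 31, 2007: 91 days, exemption €220,000 → (€480,000 − €220,000) × 1.6% × 91/365 = €1,037.1507
Total = €3,547.4411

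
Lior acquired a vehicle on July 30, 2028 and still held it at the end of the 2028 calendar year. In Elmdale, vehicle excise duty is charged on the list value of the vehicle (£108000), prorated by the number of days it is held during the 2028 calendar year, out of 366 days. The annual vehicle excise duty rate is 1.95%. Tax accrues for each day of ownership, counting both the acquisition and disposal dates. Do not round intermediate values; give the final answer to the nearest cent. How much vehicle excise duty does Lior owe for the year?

Days held (July 30 – December 31, 2028): 155 out of 366
Tax = £108000 × 1.95% × 155/366 = £891.8852

£891.89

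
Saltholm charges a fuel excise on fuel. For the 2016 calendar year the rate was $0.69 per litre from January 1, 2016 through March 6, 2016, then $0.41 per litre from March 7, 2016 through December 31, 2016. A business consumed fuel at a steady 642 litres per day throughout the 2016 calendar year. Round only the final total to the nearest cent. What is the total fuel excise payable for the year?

January 1 – March 6, 2016: 66 days × 642 litres/day = 42,372 litres at $0.69/litre → $29,236.68
March 7 – December 31, 2016: 300 days × 642 litres/day = 192,600 litres at $0.41/litre → $78,966.00

$108,202.68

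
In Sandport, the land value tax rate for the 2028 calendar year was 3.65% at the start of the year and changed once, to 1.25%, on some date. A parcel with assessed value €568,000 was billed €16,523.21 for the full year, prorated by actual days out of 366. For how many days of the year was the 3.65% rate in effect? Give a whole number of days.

253 days

Let d = days at the first rate; then 366 − d days at the second rate.
€568,000 × [3.65%·d + 1.25%·(366−d)] / 366 = €16,523.21
Solving gives d = 253, so the new rate took effect on September 10, 2028.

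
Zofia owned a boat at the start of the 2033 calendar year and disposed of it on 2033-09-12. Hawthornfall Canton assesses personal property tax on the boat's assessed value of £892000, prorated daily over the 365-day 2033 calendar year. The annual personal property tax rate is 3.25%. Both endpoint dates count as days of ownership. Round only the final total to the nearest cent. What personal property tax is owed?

Days held (2033-01-01 to 2033-09-12): 255 out of 365
Tax = £892000 × 3.25% × 255/365 = £20253.2877

£20253.29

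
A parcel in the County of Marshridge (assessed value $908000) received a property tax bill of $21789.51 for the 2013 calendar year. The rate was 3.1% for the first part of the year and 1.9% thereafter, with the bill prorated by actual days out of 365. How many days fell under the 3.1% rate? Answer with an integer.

Let d = days at the first rate; then 365 − d days at the second rate.
$908000 × [3.1%·d + 1.9%·(365−d)] / 365 = $21789.51
Solving gives d = 152, so the new rate took effect on June 2, 2013.

152 days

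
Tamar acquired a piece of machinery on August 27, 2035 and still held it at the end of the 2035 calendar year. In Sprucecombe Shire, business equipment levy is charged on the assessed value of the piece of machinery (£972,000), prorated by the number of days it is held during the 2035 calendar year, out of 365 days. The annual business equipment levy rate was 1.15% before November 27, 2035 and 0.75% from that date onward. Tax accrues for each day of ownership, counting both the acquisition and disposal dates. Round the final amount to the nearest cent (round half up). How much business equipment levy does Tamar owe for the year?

August 27 – November 26, 2035: 92 days at 1.15% → £972,000 × 1.15% × 92/365 = £2,817.4685
November 27 – December 31, 2035: 35 days at 0.75% → £972,000 × 0.75% × 35/365 = £699.0411
Total = £3,516.5096

£3,516.51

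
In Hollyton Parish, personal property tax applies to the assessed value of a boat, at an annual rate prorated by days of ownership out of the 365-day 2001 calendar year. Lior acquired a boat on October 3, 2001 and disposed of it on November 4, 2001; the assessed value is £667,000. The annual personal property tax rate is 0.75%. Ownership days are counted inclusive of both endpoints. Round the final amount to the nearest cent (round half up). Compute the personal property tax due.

£452.28

Days held (October 3 – November 4, 2001): 33 out of 365
Tax = £667,000 × 0.75% × 33/365 = £452.2808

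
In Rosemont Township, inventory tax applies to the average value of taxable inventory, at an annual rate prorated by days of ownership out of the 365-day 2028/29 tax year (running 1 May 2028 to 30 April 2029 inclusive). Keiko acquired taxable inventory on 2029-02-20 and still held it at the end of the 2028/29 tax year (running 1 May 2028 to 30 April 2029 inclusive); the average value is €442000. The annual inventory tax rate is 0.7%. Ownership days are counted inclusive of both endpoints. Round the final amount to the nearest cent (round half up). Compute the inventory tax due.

Days held (2029-02-20 to 2029-04-30): 70 out of 365
Tax = €442000 × 0.7% × 70/365 = €593.3699

€593.37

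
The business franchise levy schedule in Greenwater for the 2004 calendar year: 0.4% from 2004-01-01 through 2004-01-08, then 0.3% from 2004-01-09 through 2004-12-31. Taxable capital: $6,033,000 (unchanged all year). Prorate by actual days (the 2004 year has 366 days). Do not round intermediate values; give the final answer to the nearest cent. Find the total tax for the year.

2004-01-01 to 2004-01-08: 8 days at 0.4% → $6,033,000 × 0.4% × 8/366 = $527.4754
2004-01-09 to 2004-12-31: 358 days at 0.3% → $6,033,000 × 0.3% × 358/366 = $17,703.3934
Total = $18,230.8689

$18,230.87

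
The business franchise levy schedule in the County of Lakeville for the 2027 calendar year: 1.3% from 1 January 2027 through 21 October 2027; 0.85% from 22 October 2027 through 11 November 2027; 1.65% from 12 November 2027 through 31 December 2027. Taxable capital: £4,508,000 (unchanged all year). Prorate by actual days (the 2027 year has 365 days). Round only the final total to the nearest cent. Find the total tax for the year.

1 January – 21 October 2027: 294 days at 1.3% → £4,508,000 × 1.3% × 294/365 = £47,204.3178
22 October – 11 November 2027: 21 days at 0.85% → £4,508,000 × 0.85% × 21/365 = £2,204.5973
12 November – 31 December 2027: 50 days at 1.65% → £4,508,000 × 1.65% × 50/365 = £10,189.3151
Total = £59,598.2301

£59,598.23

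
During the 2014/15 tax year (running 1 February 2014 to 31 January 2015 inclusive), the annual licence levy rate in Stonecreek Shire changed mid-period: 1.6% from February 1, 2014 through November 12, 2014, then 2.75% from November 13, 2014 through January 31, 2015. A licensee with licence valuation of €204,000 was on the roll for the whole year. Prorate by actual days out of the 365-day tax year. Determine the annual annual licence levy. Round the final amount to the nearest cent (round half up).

€3,778.19

February 1 – November 12, 2014: 285 days at 1.6% → €204,000 × 1.6% × 285/365 = €2,548.6027
November 13, 2014 – January 31, 2015: 80 days at 2.75% → €204,000 × 2.75% × 80/365 = €1,229.5890
Total = €3,778.1918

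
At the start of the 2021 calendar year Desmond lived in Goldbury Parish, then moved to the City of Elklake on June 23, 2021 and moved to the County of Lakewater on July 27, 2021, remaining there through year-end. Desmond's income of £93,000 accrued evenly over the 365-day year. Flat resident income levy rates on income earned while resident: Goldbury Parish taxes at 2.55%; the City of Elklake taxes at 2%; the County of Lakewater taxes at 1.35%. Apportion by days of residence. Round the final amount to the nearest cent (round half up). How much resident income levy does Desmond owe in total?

£1,840.76

Goldbury Parish, January 1 – June 22, 2021: 173 days → £93,000 × 2.55% × 173/365 = £1,124.0260
The City of Elklake, June 23 – July 26, 2021: 34 days → £93,000 × 2% × 34/365 = £173.2603
The County of Lakewater, July 27 – December 31, 2021: 158 days → £93,000 × 1.35% × 158/365 = £543.4767
Total = £1,840.7630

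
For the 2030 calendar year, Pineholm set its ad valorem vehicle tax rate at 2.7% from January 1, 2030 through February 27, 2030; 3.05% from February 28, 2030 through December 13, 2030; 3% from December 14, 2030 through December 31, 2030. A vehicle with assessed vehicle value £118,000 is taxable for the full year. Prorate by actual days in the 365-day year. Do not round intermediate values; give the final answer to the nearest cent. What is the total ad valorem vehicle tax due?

January 1 – February 27, 2030: 58 days at 2.7% → £118,000 × 2.7% × 58/365 = £506.2685
February 28 – December 13, 2030: 289 days at 3.05% → £118,000 × 3.05% × 289/365 = £2,849.6192
December 14 – December 31, 2030: 18 days at 3% → £118,000 × 3% × 18/365 = £174.5753
Total = £3,530.4630

£3,530.46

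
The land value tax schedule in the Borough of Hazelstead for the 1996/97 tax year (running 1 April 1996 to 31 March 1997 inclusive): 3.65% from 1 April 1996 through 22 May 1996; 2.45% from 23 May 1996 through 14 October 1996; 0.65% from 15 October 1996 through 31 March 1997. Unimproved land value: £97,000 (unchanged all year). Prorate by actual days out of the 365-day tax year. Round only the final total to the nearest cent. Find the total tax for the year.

1 April – 22 May 1996: 52 days at 3.65% → £97,000 × 3.65% × 52/365 = £504.4000
23 May – 14 October 1996: 145 days at 2.45% → £97,000 × 2.45% × 145/365 = £944.0890
15 October 1996 – 31 March 1997: 168 days at 0.65% → £97,000 × 0.65% × 168/365 = £290.2027
Total = £1,738.6918

£1,738.69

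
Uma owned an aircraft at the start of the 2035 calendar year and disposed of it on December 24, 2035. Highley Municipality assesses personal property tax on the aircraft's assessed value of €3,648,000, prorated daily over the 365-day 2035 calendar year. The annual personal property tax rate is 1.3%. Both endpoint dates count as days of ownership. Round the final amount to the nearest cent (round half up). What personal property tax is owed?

Days held (January 1 – December 24, 2035): 358 out of 365
Tax = €3,648,000 × 1.3% × 358/365 = €46,514.4986

€46,514.50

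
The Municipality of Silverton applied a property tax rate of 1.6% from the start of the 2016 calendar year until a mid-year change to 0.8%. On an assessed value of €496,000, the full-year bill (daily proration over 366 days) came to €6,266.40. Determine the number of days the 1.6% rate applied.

Let d = days at the first rate; then 366 − d days at the second rate.
€496,000 × [1.6%·d + 0.8%·(366−d)] / 366 = €6,266.40
Solving gives d = 212, so the new rate took effect on 31 Jul 2016.

212 days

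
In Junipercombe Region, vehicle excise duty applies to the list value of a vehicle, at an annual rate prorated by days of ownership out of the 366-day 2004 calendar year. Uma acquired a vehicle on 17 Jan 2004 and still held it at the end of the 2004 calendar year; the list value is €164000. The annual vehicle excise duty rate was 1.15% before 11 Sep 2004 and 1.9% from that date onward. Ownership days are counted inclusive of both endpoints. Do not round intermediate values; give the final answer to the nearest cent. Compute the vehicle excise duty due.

€2179.95

17 Jan – 10 Sep 2004: 238 days at 1.15% → €164000 × 1.15% × 238/366 = €1226.4153
11 Sep – 31 Dec 2004: 112 days at 1.9% → €164000 × 1.9% × 112/366 = €953.5301
Total = €2179.9454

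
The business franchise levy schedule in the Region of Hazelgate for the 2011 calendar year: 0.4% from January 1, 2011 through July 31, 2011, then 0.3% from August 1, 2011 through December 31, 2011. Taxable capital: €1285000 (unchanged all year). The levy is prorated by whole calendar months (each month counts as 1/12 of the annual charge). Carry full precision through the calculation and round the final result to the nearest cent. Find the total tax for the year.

€4604.58

January 1 – July 31, 2011: 7 months at 0.4% → €1285000 × 0.4% × 7/12 = €2998.3333
August 1 – December 31, 2011: 5 months at 0.3% → €1285000 × 0.3% × 5/12 = €1606.2500
Total = €4604.5833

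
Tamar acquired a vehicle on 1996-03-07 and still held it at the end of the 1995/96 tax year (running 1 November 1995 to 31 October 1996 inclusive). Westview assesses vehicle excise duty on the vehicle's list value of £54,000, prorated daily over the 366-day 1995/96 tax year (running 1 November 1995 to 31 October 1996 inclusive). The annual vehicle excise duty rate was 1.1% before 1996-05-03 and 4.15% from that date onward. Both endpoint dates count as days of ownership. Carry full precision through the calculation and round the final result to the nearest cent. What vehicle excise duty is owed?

£1,206.89

1996-03-07 to 1996-05-02: 57 days at 1.1% → £54,000 × 1.1% × 57/366 = £92.5082
1996-05-03 to 1996-10-31: 182 days at 4.15% → £54,000 × 4.15% × 182/366 = £1,114.3770
Total = £1,206.8852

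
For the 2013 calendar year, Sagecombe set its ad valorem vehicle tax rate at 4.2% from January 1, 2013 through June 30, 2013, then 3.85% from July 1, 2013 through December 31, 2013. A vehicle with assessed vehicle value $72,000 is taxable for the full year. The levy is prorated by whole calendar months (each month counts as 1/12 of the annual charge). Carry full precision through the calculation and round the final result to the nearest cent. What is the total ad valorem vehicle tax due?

January 1 – June 30, 2013: 6 months at 4.2% → $72,000 × 4.2% × 6/12 = $1,512.0000
July 1 – December 31, 2013: 6 months at 3.85% → $72,000 × 3.85% × 6/12 = $1,386.0000
Total = $2,898.0000

$2,898.00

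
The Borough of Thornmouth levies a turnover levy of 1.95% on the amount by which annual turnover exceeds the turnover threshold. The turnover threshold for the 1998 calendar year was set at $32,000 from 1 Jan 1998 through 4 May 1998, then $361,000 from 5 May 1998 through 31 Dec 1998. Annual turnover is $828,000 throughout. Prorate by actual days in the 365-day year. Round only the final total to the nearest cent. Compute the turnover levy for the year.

1 Jan – 4 May 1998: 124 days, exemption $32,000 → ($828,000 − $32,000) × 1.95% × 124/365 = $5,273.2274
5 May – 31 Dec 1998: 241 days, exemption $361,000 → ($828,000 − $361,000) × 1.95% × 241/365 = $6,012.7849
Total = $11,286.0123

$11,286.01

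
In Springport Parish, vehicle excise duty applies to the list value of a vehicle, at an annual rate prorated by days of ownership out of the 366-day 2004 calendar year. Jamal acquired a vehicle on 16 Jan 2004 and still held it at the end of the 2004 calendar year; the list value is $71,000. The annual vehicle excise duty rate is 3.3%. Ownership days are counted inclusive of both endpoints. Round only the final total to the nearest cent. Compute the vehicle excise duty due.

Days held (16 Jan – 31 Dec 2004): 351 out of 366
Tax = $71,000 × 3.3% × 351/366 = $2,246.9754

$2,246.98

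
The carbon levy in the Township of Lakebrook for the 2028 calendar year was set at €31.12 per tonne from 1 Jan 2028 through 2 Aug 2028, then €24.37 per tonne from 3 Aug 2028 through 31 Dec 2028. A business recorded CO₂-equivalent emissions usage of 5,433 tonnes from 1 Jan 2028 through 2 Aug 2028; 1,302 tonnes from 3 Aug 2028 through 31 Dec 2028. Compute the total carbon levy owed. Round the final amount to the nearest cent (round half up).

1 Jan – 2 Aug 2028: 5,433 tonnes at €31.12/tonne → €169,074.96
3 Aug – 31 Dec 2028: 1,302 tonnes at €24.37/tonne → €31,729.74

€200,804.70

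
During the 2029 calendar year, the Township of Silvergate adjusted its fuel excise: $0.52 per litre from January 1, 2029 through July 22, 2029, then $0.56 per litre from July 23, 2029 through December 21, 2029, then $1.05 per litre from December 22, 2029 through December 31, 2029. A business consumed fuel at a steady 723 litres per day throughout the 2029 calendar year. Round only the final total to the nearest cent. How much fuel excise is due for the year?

January 1 – July 22, 2029: 203 days × 723 litres/day = 146,769 litres at $0.52/litre → $76,319.88
July 23 – December 21, 2029: 152 days × 723 litres/day = 109,896 litres at $0.56/litre → $61,541.76
December 22 – December 31, 2029: 10 days × 723 litres/day = 7,230 litres at $1.05/litre → $7,591.50

$145,453.14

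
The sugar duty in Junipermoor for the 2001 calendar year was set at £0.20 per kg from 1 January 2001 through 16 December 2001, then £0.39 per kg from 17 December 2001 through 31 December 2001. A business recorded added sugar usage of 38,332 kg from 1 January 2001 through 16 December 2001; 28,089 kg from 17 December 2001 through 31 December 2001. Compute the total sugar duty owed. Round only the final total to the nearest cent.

£18621.11

1 January – 16 December 2001: 38,332 kg at £0.20/kg → £7666.40
17 December – 31 December 2001: 28,089 kg at £0.39/kg → £10954.71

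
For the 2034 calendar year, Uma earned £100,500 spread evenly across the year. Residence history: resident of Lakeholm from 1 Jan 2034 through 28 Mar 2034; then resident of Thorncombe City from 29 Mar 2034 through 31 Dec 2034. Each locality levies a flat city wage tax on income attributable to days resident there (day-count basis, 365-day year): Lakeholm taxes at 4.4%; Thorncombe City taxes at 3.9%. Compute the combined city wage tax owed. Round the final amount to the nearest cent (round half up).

£4,039.27

Lakeholm, 1 Jan – 28 Mar 2034: 87 days → £100,500 × 4.4% × 87/365 = £1,054.0110
Thorncombe City, 29 Mar – 31 Dec 2034: 278 days → £100,500 × 3.9% × 278/365 = £2,985.2630
Total = £4,039.2740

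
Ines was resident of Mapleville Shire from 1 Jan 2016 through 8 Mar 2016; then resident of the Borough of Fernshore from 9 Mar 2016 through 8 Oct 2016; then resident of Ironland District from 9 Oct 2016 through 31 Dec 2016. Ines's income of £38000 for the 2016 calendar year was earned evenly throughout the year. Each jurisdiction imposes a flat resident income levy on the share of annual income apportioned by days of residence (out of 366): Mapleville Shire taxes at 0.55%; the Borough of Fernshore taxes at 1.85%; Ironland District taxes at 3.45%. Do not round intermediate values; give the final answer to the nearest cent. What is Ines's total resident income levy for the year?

Mapleville Shire, 1 Jan – 8 Mar 2016: 68 days → £38000 × 0.55% × 68/366 = £38.8306
The Borough of Fernshore, 9 Mar – 8 Oct 2016: 214 days → £38000 × 1.85% × 214/366 = £411.0437
Ironland District, 9 Oct – 31 Dec 2016: 84 days → £38000 × 3.45% × 84/366 = £300.8852
Total = £750.7596

£750.76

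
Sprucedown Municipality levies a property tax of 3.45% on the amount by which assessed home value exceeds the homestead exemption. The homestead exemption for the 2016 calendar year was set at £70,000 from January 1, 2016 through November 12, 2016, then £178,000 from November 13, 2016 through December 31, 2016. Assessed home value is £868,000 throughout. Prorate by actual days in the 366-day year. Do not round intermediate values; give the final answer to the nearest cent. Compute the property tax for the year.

£27,032.16

January 1 – November 12, 2016: 317 days, exemption £70,000 → (£868,000 − £70,000) × 3.45% × 317/366 = £23,845.1557
November 13 – December 31, 2016: 49 days, exemption £178,000 → (£868,000 − £178,000) × 3.45% × 49/366 = £3,187.0082
Total = £27,032.1639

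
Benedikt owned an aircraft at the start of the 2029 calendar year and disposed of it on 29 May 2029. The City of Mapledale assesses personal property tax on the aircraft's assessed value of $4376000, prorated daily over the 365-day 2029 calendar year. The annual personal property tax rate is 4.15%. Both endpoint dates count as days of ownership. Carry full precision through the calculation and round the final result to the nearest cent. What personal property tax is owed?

$74134.24

Days held (1 January – 29 May 2029): 149 out of 365
Tax = $4376000 × 4.15% × 149/365 = $74134.2356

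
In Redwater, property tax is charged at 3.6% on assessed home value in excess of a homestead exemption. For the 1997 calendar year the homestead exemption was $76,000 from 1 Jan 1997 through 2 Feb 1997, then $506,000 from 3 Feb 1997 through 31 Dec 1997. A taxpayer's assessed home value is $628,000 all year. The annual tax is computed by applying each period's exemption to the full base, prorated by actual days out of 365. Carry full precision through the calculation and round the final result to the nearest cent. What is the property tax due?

1 Jan – 2 Feb 1997: 33 days, exemption $76,000 → ($628,000 − $76,000) × 3.6% × 33/365 = $1,796.6466
3 Feb – 31 Dec 1997: 332 days, exemption $506,000 → ($628,000 − $506,000) × 3.6% × 332/365 = $3,994.9151
Total = $5,791.5616

$5,791.56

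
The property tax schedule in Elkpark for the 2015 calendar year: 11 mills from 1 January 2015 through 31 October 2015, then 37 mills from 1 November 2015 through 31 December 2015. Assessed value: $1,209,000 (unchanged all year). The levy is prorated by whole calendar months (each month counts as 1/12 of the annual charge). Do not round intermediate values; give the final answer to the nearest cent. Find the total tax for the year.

$18,538.00

1 January – 31 October 2015: 10 months at 11 mills → $1,209,000 × 1.1% × 10/12 = $11,082.5000
1 November – 31 December 2015: 2 months at 37 mills → $1,209,000 × 3.7% × 2/12 = $7,455.5000
Total = $18,538.0000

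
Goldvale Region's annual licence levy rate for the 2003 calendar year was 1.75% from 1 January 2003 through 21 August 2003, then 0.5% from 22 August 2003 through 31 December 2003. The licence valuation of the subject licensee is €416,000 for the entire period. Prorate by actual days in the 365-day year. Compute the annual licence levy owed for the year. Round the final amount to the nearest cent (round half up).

€5,399.45

1 January – 21 August 2003: 233 days at 1.75% → €416,000 × 1.75% × 233/365 = €4,647.2329
22 August – 31 December 2003: 132 days at 0.5% → €416,000 × 0.5% × 132/365 = €752.2192
Total = €5,399.4521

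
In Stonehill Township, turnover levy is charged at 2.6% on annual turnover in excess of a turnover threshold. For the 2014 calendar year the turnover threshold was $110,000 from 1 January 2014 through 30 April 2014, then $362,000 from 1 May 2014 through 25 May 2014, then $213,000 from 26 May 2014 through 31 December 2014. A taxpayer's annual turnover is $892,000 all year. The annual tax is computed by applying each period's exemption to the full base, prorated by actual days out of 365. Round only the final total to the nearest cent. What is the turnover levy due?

1 January – 30 April 2014: 120 days, exemption $110,000 → ($892,000 − $110,000) × 2.6% × 120/365 = $6,684.4932
1 May – 25 May 2014: 25 days, exemption $362,000 → ($892,000 − $362,000) × 2.6% × 25/365 = $943.8356
26 May – 31 December 2014: 220 days, exemption $213,000 → ($892,000 − $213,000) × 2.6% × 220/365 = $10,640.7671
Total = $18,269.0959

$18,269.10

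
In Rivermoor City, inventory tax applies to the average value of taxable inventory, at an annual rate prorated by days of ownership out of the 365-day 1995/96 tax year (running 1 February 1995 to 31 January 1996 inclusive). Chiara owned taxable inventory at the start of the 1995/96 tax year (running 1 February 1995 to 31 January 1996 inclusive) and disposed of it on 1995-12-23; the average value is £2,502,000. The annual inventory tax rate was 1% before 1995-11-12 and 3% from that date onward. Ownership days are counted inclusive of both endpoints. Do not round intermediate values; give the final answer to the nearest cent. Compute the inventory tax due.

£28,104.66

1995-02-01 to 1995-11-11: 284 days at 1% → £2,502,000 × 1% × 284/365 = £19,467.6164
1995-11-12 to 1995-12-23: 42 days at 3% → £2,502,000 × 3% × 42/365 = £8,637.0411
Total = £28,104.6575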